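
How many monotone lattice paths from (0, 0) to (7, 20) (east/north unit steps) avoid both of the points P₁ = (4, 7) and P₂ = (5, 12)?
Number of paths = 513870

Inclusion–exclusion. Total paths: C(27, 7) = 888030. Through P₁: C(11, 4)·C(16, 3) = 184800. Through P₂: C(17, 5)·C(10, 2) = 278460. Since P₁ is strictly southwest of P₂, a monotone path through both must visit P₁ then P₂; paths through both = C(11, 4)·C(6, 1)·C(10, 2) = 89100. Avoid both = 888030 − 184800 − 278460 + 89100 = 513870.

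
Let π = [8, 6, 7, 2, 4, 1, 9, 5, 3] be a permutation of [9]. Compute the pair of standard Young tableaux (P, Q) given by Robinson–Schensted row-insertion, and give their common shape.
P = [1, 3, 5] / [2, 4, 9] / [6, 7] / [8];  Q = [1, 3, 7] / [2, 5, 8] / [4, 9] / [6];  common shape = (3, 3, 2, 1)

Row-insert the values π_1, π_2, … into P one at a time, bumping the leftmost entry strictly greater than the inserted value down to the next row. The recording tableau Q records, in position (i, j), the step at which that cell was added to P.
  Insert 8 (step 1): P = [8];  Q = [1]
  Insert 6 (step 2): P = [6] / [8];  Q = [1] / [2]
  Insert 7 (step 3): P = [6, 7] / [8];  Q = [1, 3] / [2]
  Insert 2 (step 4): P = [2, 7] / [6] / [8];  Q = [1, 3] / [2] / [4]
  Insert 4 (step 5): P = [2, 4] / [6, 7] / [8];  Q = [1, 3] / [2, 5] / [4]
  Insert 1 (step 6): P = [1, 4] / [2, 7] / [6] / [8];  Q = [1, 3] / [2, 5] / [4] / [6]
  Insert 9 (step 7): P = [1, 4, 9] / [2, 7] / [6] / [8];  Q = [1, 3, 7] / [2, 5] / [4] / [6]
  Insert 5 (step 8): P = [1, 4, 5] / [2, 7, 9] / [6] / [8];  Q = [1, 3, 7] / [2, 5, 8] / [4] / [6]
  Insert 3 (step 9): P = [1, 3, 5] / [2, 4, 9] / [6, 7] / [8];  Q = [1, 3, 7] / [2, 5, 8] / [4, 9] / [6]
Final shape: (3, 3, 2, 1).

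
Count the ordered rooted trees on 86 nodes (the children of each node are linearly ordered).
C_85 = 1063353702922273835973036658043476458723103404520

These ordered rooted trees are counted by the Catalan number C_n = (1/(n + 1)) · C(2n, n). For n = 85: C_85 = (1/86) · C(170, 85) = 91448418451315549893681152591738975450186892788720/86 = 1063353702922273835973036658043476458723103404520.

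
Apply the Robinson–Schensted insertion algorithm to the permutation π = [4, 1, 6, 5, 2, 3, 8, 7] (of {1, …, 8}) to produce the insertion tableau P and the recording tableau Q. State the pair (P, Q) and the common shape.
P = [1, 2, 3, 7] / [4, 5, 8] / [6];  Q = [1, 3, 6, 7] / [2, 4, 8] / [5];  common shape = (4, 3, 1)

Row-insert the values π_1, π_2, … into P one at a time, bumping the leftmost entry strictly greater than the inserted value down to the next row. The recording tableau Q records, in position (i, j), the step at which that cell was added to P.
  Insert 4 (step 1): P = [4];  Q = [1]
  Insert 1 (step 2): P = [1] / [4];  Q = [1] / [2]
  Insert 6 (step 3): P = [1, 6] / [4];  Q = [1, 3] / [2]
  Insert 5 (step 4): P = [1, 5] / [4, 6];  Q = [1, 3] / [2, 4]
  Insert 2 (step 5): P = [1, 2] / [4, 5] / [6];  Q = [1, 3] / [2, 4] / [5]
  Insert 3 (step 6): P = [1, 2, 3] / [4, 5] / [6];  Q = [1, 3, 6] / [2, 4] / [5]
  Insert 8 (step 7): P = [1, 2, 3, 8] / [4, 5] / [6];  Q = [1, 3, 6, 7] / [2, 4] / [5]
  Insert 7 (step 8): P = [1, 2, 3, 7] / [4, 5, 8] / [6];  Q = [1, 3, 6, 7] / [2, 4, 8] / [5]
Final shape: (4, 3, 1).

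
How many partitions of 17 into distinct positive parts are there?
q(17) = 38

A partition into distinct parts is a strictly decreasing sequence summing to n. The recurrence d(n, m) = d(n, m−1) + d(n−m, m−1) (use part m at most once) with q(n) = d(n, n) gives q(17) = 38. (Euler's theorem: # distinct-part partitions = # odd-part partitions.)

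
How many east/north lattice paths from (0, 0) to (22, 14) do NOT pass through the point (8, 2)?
Number of paths = 3361700700

Total paths from (0, 0) to (22, 14): C(36, 22) = 3796297200. Paths through (8, 2): (paths (0, 0) → (8, 2)) × (paths (8, 2) → (22, 14)) = C(10, 8) · C(26, 14) = 45 · 9657700 = 434596500. Avoidance count = 3796297200 − 434596500 = 3361700700.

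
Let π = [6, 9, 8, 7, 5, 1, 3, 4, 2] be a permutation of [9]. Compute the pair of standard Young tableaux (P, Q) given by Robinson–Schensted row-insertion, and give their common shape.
P = [1, 2, 4] / [3, 7] / [5] / [6] / [8] / [9];  Q = [1, 2, 8] / [3, 7] / [4] / [5] / [6] / [9];  common shape = (3, 2, 1, 1, 1, 1)

Row-insert the values π_1, π_2, … into P one at a time, bumping the leftmost entry strictly greater than the inserted value down to the next row. The recording tableau Q records, in position (i, j), the step at which that cell was added to P.
  Insert 6 (step 1): P = [6];  Q = [1]
  Insert 9 (step 2): P = [6, 9];  Q = [1, 2]
  Insert 8 (step 3): P = [6, 8] / [9];  Q = [1, 2] / [3]
  Insert 7 (step 4): P = [6, 7] / [8] / [9];  Q = [1, 2] / [3] / [4]
  Insert 5 (step 5): P = [5, 7] / [6] / [8] / [9];  Q = [1, 2] / [3] / [4] / [5]
  Insert 1 (step 6): P = [1, 7] / [5] / [6] / [8] / [9];  Q = [1, 2] / [3] / [4] / [5] / [6]
  Insert 3 (step 7): P = [1, 3] / [5, 7] / [6] / [8] / [9];  Q = [1, 2] / [3, 7] / [4] / [5] / [6]
  Insert 4 (step 8): P = [1, 3, 4] / [5, 7] / [6] / [8] / [9];  Q = [1, 2, 8] / [3, 7] / [4] / [5] / [6]
  Insert 2 (step 9): P = [1, 2, 4] / [3, 7] / [5] / [6] / [8] / [9];  Q = [1, 2, 8] / [3, 7] / [4] / [5] / [6] / [9]
Final shape: (3, 2, 1, 1, 1, 1).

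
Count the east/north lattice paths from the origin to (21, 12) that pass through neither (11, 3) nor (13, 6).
Number of paths = 250645252

Inclusion–exclusion. Total paths: C(33, 21) = 354817320. Through P₁: C(14, 11)·C(19, 10) = 33625592. Through P₂: C(19, 13)·C(14, 8) = 81477396. Since P₁ is strictly southwest of P₂, a monotone path through both must visit P₁ then P₂; paths through both = C(14, 11)·C(5, 2)·C(14, 8) = 10930920. Avoid both = 354817320 − 33625592 − 81477396 + 10930920 = 250645252.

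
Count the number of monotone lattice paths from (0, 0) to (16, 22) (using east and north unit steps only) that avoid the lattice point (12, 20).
Number of paths = 18853081830

Total paths from (0, 0) to (16, 22): C(38, 16) = 22239974430. Paths through (12, 20): (paths (0, 0) → (12, 20)) × (paths (12, 20) → (16, 22)) = C(32, 12) · C(6, 4) = 225792840 · 15 = 3386892600. Avoidance count = 22239974430 − 3386892600 = 18853081830.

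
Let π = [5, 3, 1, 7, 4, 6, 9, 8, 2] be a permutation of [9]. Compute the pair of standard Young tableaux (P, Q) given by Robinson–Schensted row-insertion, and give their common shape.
P = [1, 2, 6, 8] / [3, 4, 9] / [5, 7];  Q = [1, 4, 6, 7] / [2, 5, 8] / [3, 9];  common shape = (4, 3, 2)

Row-insert the values π_1, π_2, … into P one at a time, bumping the leftmost entry strictly greater than the inserted value down to the next row. The recording tableau Q records, in position (i, j), the step at which that cell was added to P.
  Insert 5 (step 1): P = [5];  Q = [1]
  Insert 3 (step 2): P = [3] / [5];  Q = [1] / [2]
  Insert 1 (step 3): P = [1] / [3] / [5];  Q = [1] / [2] / [3]
  Insert 7 (step 4): P = [1, 7] / [3] / [5];  Q = [1, 4] / [2] / [3]
  Insert 4 (step 5): P = [1, 4] / [3, 7] / [5];  Q = [1, 4] / [2, 5] / [3]
  Insert 6 (step 6): P = [1, 4, 6] / [3, 7] / [5];  Q = [1, 4, 6] / [2, 5] / [3]
  Insert 9 (step 7): P = [1, 4, 6, 9] / [3, 7] / [5];  Q = [1, 4, 6, 7] / [2, 5] / [3]
  Insert 8 (step 8): P = [1, 4, 6, 8] / [3, 7, 9] / [5];  Q = [1, 4, 6, 7] / [2, 5, 8] / [3]
  Insert 2 (step 9): P = [1, 2, 6, 8] / [3, 4, 9] / [5, 7];  Q = [1, 4, 6, 7] / [2, 5, 8] / [3, 9]
Final shape: (4, 3, 2).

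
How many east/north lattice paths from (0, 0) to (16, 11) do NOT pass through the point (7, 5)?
Number of paths = 9073935

Total paths from (0, 0) to (16, 11): C(27, 16) = 13037895. Paths through (7, 5): (paths (0, 0) → (7, 5)) × (paths (7, 5) → (16, 11)) = C(12, 7) · C(15, 9) = 792 · 5005 = 3963960. Avoidance count = 13037895 − 3963960 = 9073935.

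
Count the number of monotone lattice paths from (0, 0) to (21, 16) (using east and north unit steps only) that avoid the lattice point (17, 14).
Number of paths = 8898036795

Total paths from (0, 0) to (21, 16): C(37, 21) = 12875774670. Paths through (17, 14): (paths (0, 0) → (17, 14)) × (paths (17, 14) → (21, 16)) = C(31, 17) · C(6, 4) = 265182525 · 15 = 3977737875. Avoidance count = 12875774670 − 3977737875 = 8898036795.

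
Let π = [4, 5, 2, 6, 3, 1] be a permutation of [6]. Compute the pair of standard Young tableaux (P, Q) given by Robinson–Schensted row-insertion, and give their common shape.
P = [1, 3, 6] / [2, 5] / [4];  Q = [1, 2, 4] / [3, 5] / [6];  common shape = (3, 2, 1)

Row-insert the values π_1, π_2, … into P one at a time, bumping the leftmost entry strictly greater than the inserted value down to the next row. The recording tableau Q records, in position (i, j), the step at which that cell was added to P.
  Insert 4 (step 1): P = [4];  Q = [1]
  Insert 5 (step 2): P = [4, 5];  Q = [1, 2]
  Insert 2 (step 3): P = [2, 5] / [4];  Q = [1, 2] / [3]
  Insert 6 (step 4): P = [2, 5, 6] / [4];  Q = [1, 2, 4] / [3]
  Insert 3 (step 5): P = [2, 3, 6] / [4, 5];  Q = [1, 2, 4] / [3, 5]
  Insert 1 (step 6): P = [1, 3, 6] / [2, 5] / [4];  Q = [1, 2, 4] / [3, 5] / [6]
Final shape: (3, 2, 1).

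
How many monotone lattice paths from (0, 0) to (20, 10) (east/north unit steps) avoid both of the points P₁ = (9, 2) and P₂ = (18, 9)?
Number of paths = 13715130

Inclusion–exclusion. Total paths: C(30, 20) = 30045015. Through P₁: C(11, 9)·C(19, 11) = 4157010. Through P₂: C(27, 18)·C(3, 2) = 14060475. Since P₁ is strictly southwest of P₂, a monotone path through both must visit P₁ then P₂; paths through both = C(11, 9)·C(16, 9)·C(3, 2) = 1887600. Avoid both = 30045015 − 4157010 − 14060475 + 1887600 = 13715130.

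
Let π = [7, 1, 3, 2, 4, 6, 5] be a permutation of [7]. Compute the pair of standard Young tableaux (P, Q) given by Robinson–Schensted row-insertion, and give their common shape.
P = [1, 2, 4, 5] / [3, 6] / [7];  Q = [1, 3, 5, 6] / [2, 7] / [4];  common shape = (4, 2, 1)

Row-insert the values π_1, π_2, … into P one at a time, bumping the leftmost entry strictly greater than the inserted value down to the next row. The recording tableau Q records, in position (i, j), the step at which that cell was added to P.
  Insert 7 (step 1): P = [7];  Q = [1]
  Insert 1 (step 2): P = [1] / [7];  Q = [1] / [2]
  Insert 3 (step 3): P = [1, 3] / [7];  Q = [1, 3] / [2]
  Insert 2 (step 4): P = [1, 2] / [3] / [7];  Q = [1, 3] / [2] / [4]
  Insert 4 (step 5): P = [1, 2, 4] / [3] / [7];  Q = [1, 3, 5] / [2] / [4]
  Insert 6 (step 6): P = [1, 2, 4, 6] / [3] / [7];  Q = [1, 3, 5, 6] / [2] / [4]
  Insert 5 (step 7): P = [1, 2, 4, 5] / [3, 6] / [7];  Q = [1, 3, 5, 6] / [2, 7] / [4]
Final shape: (4, 2, 1).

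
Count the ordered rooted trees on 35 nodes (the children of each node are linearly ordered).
C_34 = 812944042149730764

These ordered rooted trees are counted by the Catalan number C_n = (1/(n + 1)) · C(2n, n). For n = 34: C_34 = (1/35) · C(68, 34) = 28453041475240576740/35 = 812944042149730764.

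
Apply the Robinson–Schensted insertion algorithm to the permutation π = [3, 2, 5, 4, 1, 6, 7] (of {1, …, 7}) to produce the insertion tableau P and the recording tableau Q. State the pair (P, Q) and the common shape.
P = [1, 4, 6, 7] / [2, 5] / [3];  Q = [1, 3, 6, 7] / [2, 4] / [5];  common shape = (4, 2, 1)

Row-insert the values π_1, π_2, … into P one at a time, bumping the leftmost entry strictly greater than the inserted value down to the next row. The recording tableau Q records, in position (i, j), the step at which that cell was added to P.
  Insert 3 (step 1): P = [3];  Q = [1]
  Insert 2 (step 2): P = [2] / [3];  Q = [1] / [2]
  Insert 5 (step 3): P = [2, 5] / [3];  Q = [1, 3] / [2]
  Insert 4 (step 4): P = [2, 4] / [3, 5];  Q = [1, 3] / [2, 4]
  Insert 1 (step 5): P = [1, 4] / [2, 5] / [3];  Q = [1, 3] / [2, 4] / [5]
  Insert 6 (step 6): P = [1, 4, 6] / [2, 5] / [3];  Q = [1, 3, 6] / [2, 4] / [5]
  Insert 7 (step 7): P = [1, 4, 6, 7] / [2, 5] / [3];  Q = [1, 3, 6, 7] / [2, 4] / [5]
Final shape: (4, 2, 1).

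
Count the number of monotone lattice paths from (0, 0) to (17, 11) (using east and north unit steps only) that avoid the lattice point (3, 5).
Number of paths = 19303620

Total paths from (0, 0) to (17, 11): C(28, 17) = 21474180. Paths through (3, 5): (paths (0, 0) → (3, 5)) × (paths (3, 5) → (17, 11)) = C(8, 3) · C(20, 14) = 56 · 38760 = 2170560. Avoidance count = 21474180 − 2170560 = 19303620.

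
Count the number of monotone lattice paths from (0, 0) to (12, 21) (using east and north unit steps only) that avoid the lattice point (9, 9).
Number of paths = 332695220

Total paths from (0, 0) to (12, 21): C(33, 12) = 354817320. Paths through (9, 9): (paths (0, 0) → (9, 9)) × (paths (9, 9) → (12, 21)) = C(18, 9) · C(15, 3) = 48620 · 455 = 22122100. Avoidance count = 354817320 − 22122100 = 332695220.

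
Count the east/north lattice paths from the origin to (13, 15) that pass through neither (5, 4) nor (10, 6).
Number of paths = 26739188

Inclusion–exclusion. Total paths: C(28, 13) = 37442160. Through P₁: C(9, 5)·C(19, 8) = 9523332. Through P₂: C(16, 10)·C(12, 3) = 1761760. Since P₁ is strictly southwest of P₂, a monotone path through both must visit P₁ then P₂; paths through both = C(9, 5)·C(7, 5)·C(12, 3) = 582120. Avoid both = 37442160 − 9523332 − 1761760 + 582120 = 26739188.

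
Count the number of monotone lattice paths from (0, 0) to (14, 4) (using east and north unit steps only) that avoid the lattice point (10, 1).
Number of paths = 2675

Total paths from (0, 0) to (14, 4): C(18, 14) = 3060. Paths through (10, 1): (paths (0, 0) → (10, 1)) × (paths (10, 1) → (14, 4)) = C(11, 10) · C(7, 4) = 11 · 35 = 385. Avoidance count = 3060 − 385 = 2675.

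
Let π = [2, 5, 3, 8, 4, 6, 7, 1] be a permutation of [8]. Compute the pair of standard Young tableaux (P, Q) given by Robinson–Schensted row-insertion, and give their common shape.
P = [1, 3, 4, 6, 7] / [2, 8] / [5];  Q = [1, 2, 4, 6, 7] / [3, 5] / [8];  common shape = (5, 2, 1)

Row-insert the values π_1, π_2, … into P one at a time, bumping the leftmost entry strictly greater than the inserted value down to the next row. The recording tableau Q records, in position (i, j), the step at which that cell was added to P.
  Insert 2 (step 1): P = [2];  Q = [1]
  Insert 5 (step 2): P = [2, 5];  Q = [1, 2]
  Insert 3 (step 3): P = [2, 3] / [5];  Q = [1, 2] / [3]
  Insert 8 (step 4): P = [2, 3, 8] / [5];  Q = [1, 2, 4] / [3]
  Insert 4 (step 5): P = [2, 3, 4] / [5, 8];  Q = [1, 2, 4] / [3, 5]
  Insert 6 (step 6): P = [2, 3, 4, 6] / [5, 8];  Q = [1, 2, 4, 6] / [3, 5]
  Insert 7 (step 7): P = [2, 3, 4, 6, 7] / [5, 8];  Q = [1, 2, 4, 6, 7] / [3, 5]
  Insert 1 (step 8): P = [1, 3, 4, 6, 7] / [2, 8] / [5];  Q = [1, 2, 4, 6, 7] / [3, 5] / [8]
Final shape: (5, 2, 1).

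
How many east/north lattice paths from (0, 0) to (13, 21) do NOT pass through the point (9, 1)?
Number of paths = 927877500

Total paths from (0, 0) to (13, 21): C(34, 13) = 927983760. Paths through (9, 1): (paths (0, 0) → (9, 1)) × (paths (9, 1) → (13, 21)) = C(10, 9) · C(24, 4) = 10 · 10626 = 106260. Avoidance count = 927983760 − 106260 = 927877500.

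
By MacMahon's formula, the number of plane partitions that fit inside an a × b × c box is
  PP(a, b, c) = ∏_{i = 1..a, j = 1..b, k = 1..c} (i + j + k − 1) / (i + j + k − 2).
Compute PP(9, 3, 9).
PP(9, 3, 9) = 1371597504992

Evaluate the triple product over i = 1..9, j = 1..3, k = 1..9. The factors are (2/1) · (3/2) · (4/3) · (5/4) · (6/5) · (7/6) · (8/7) · (9/8) · … (243 factors total). The numerators and denominators telescope so the product is an integer; carrying out the multiplication exactly gives PP(9, 3, 9) = 1371597504992.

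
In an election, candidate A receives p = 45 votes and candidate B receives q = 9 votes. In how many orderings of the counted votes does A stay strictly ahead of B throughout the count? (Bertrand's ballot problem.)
Strict-lead orderings = 3545290840

Total orderings of the 54 votes with 45 for A: C(54, 45) = 5317936260. By the Bertrand ballot formula (Cycle Lemma / reflection principle), the number of orderings in which A is strictly ahead of B throughout is (p − q)/(p + q) · C(p + q, p) = (45 − 9)/(45 + 9) · 5317936260 = 3545290840.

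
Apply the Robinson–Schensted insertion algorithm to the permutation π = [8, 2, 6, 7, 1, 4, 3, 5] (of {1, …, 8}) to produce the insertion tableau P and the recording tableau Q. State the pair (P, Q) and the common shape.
P = [1, 3, 5] / [2, 4, 7] / [6] / [8];  Q = [1, 3, 4] / [2, 6, 8] / [5] / [7];  common shape = (3, 3, 1, 1)

Row-insert the values π_1, π_2, … into P one at a time, bumping the leftmost entry strictly greater than the inserted value down to the next row. The recording tableau Q records, in position (i, j), the step at which that cell was added to P.
  Insert 8 (step 1): P = [8];  Q = [1]
  Insert 2 (step 2): P = [2] / [8];  Q = [1] / [2]
  Insert 6 (step 3): P = [2, 6] / [8];  Q = [1, 3] / [2]
  Insert 7 (step 4): P = [2, 6, 7] / [8];  Q = [1, 3, 4] / [2]
  Insert 1 (step 5): P = [1, 6, 7] / [2] / [8];  Q = [1, 3, 4] / [2] / [5]
  Insert 4 (step 6): P = [1, 4, 7] / [2, 6] / [8];  Q = [1, 3, 4] / [2, 6] / [5]
  Insert 3 (step 7): P = [1, 3, 7] / [2, 4] / [6] / [8];  Q = [1, 3, 4] / [2, 6] / [5] / [7]
  Insert 5 (step 8): P = [1, 3, 5] / [2, 4, 7] / [6] / [8];  Q = [1, 3, 4] / [2, 6, 8] / [5] / [7]
Final shape: (3, 3, 1, 1).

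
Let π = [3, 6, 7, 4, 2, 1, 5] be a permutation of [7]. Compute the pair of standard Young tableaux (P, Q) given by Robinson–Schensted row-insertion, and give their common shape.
P = [1, 4, 5] / [2, 7] / [3] / [6];  Q = [1, 2, 3] / [4, 7] / [5] / [6];  common shape = (3, 2, 1, 1)

Row-insert the values π_1, π_2, … into P one at a time, bumping the leftmost entry strictly greater than the inserted value down to the next row. The recording tableau Q records, in position (i, j), the step at which that cell was added to P.
  Insert 3 (step 1): P = [3];  Q = [1]
  Insert 6 (step 2): P = [3, 6];  Q = [1, 2]
  Insert 7 (step 3): P = [3, 6, 7];  Q = [1, 2, 3]
  Insert 4 (step 4): P = [3, 4, 7] / [6];  Q = [1, 2, 3] / [4]
  Insert 2 (step 5): P = [2, 4, 7] / [3] / [6];  Q = [1, 2, 3] / [4] / [5]
  Insert 1 (step 6): P = [1, 4, 7] / [2] / [3] / [6];  Q = [1, 2, 3] / [4] / [5] / [6]
  Insert 5 (step 7): P = [1, 4, 5] / [2, 7] / [3] / [6];  Q = [1, 2, 3] / [4, 7] / [5] / [6]
Final shape: (3, 2, 1, 1).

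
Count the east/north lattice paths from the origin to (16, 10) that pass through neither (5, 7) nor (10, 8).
Number of paths = 3931279

Inclusion–exclusion. Total paths: C(26, 16) = 5311735. Through P₁: C(12, 5)·C(14, 11) = 288288. Through P₂: C(18, 10)·C(8, 6) = 1225224. Since P₁ is strictly southwest of P₂, a monotone path through both must visit P₁ then P₂; paths through both = C(12, 5)·C(6, 5)·C(8, 6) = 133056. Avoid both = 5311735 − 288288 − 1225224 + 133056 = 3931279.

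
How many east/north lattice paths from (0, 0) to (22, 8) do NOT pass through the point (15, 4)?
Number of paths = 4573845

Total paths from (0, 0) to (22, 8): C(30, 22) = 5852925. Paths through (15, 4): (paths (0, 0) → (15, 4)) × (paths (15, 4) → (22, 8)) = C(19, 15) · C(11, 7) = 3876 · 330 = 1279080. Avoidance count = 5852925 − 1279080 = 4573845.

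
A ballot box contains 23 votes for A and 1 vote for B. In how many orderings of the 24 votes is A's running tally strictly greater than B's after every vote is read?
Strict-lead orderings = 22

Total orderings of the 24 votes with 23 for A: C(24, 23) = 24. By the Bertrand ballot formula (Cycle Lemma / reflection principle), the number of orderings in which A is strictly ahead of B throughout is (p − q)/(p + q) · C(p + q, p) = (23 − 1)/(23 + 1) · 24 = 22.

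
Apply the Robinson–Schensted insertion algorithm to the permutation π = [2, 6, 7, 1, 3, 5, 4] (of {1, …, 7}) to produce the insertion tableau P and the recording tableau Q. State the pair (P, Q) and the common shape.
P = [1, 3, 4] / [2, 5, 7] / [6];  Q = [1, 2, 3] / [4, 5, 6] / [7];  common shape = (3, 3, 1)

Row-insert the values π_1, π_2, … into P one at a time, bumping the leftmost entry strictly greater than the inserted value down to the next row. The recording tableau Q records, in position (i, j), the step at which that cell was added to P.
  Insert 2 (step 1): P = [2];  Q = [1]
  Insert 6 (step 2): P = [2, 6];  Q = [1, 2]
  Insert 7 (step 3): P = [2, 6, 7];  Q = [1, 2, 3]
  Insert 1 (step 4): P = [1, 6, 7] / [2];  Q = [1, 2, 3] / [4]
  Insert 3 (step 5): P = [1, 3, 7] / [2, 6];  Q = [1, 2, 3] / [4, 5]
  Insert 5 (step 6): P = [1, 3, 5] / [2, 6, 7];  Q = [1, 2, 3] / [4, 5, 6]
  Insert 4 (step 7): P = [1, 3, 4] / [2, 5, 7] / [6];  Q = [1, 2, 3] / [4, 5, 6] / [7]
Final shape: (3, 3, 1).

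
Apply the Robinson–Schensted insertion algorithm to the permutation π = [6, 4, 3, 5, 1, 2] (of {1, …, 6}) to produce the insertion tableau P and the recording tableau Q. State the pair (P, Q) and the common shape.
P = [1, 2] / [3, 5] / [4] / [6];  Q = [1, 4] / [2, 6] / [3] / [5];  common shape = (2, 2, 1, 1)

Row-insert the values π_1, π_2, … into P one at a time, bumping the leftmost entry strictly greater than the inserted value down to the next row. The recording tableau Q records, in position (i, j), the step at which that cell was added to P.
  Insert 6 (step 1): P = [6];  Q = [1]
  Insert 4 (step 2): P = [4] / [6];  Q = [1] / [2]
  Insert 3 (step 3): P = [3] / [4] / [6];  Q = [1] / [2] / [3]
  Insert 5 (step 4): P = [3, 5] / [4] / [6];  Q = [1, 4] / [2] / [3]
  Insert 1 (step 5): P = [1, 5] / [3] / [4] / [6];  Q = [1, 4] / [2] / [3] / [5]
  Insert 2 (step 6): P = [1, 2] / [3, 5] / [4] / [6];  Q = [1, 4] / [2, 6] / [3] / [5]
Final shape: (2, 2, 1, 1).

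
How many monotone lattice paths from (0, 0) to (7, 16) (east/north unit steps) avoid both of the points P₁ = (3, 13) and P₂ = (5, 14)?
Number of paths = 165869

Inclusion–exclusion. Total paths: C(23, 7) = 245157. Through P₁: C(16, 3)·C(7, 4) = 19600. Through P₂: C(19, 5)·C(4, 2) = 69768. Since P₁ is strictly southwest of P₂, a monotone path through both must visit P₁ then P₂; paths through both = C(16, 3)·C(3, 2)·C(4, 2) = 10080. Avoid both = 245157 − 19600 − 69768 + 10080 = 165869.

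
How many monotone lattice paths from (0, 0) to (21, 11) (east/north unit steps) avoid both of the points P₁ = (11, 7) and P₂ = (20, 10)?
Number of paths = 51081186

Inclusion–exclusion. Total paths: C(32, 21) = 129024480. Through P₁: C(18, 11)·C(14, 10) = 31855824. Through P₂: C(30, 20)·C(2, 1) = 60090030. Since P₁ is strictly southwest of P₂, a monotone path through both must visit P₁ then P₂; paths through both = C(18, 11)·C(12, 9)·C(2, 1) = 14002560. Avoid both = 129024480 − 31855824 − 60090030 + 14002560 = 51081186.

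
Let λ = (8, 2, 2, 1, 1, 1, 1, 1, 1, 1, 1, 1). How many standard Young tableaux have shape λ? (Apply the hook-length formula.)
# SYT of shape (8, 2, 2, 1, 1, 1, 1, 1, 1, 1, 1, 1) = 4331600

Hook-length formula: f^λ = n! / Π hook(c), product over all cells c of the Young diagram. For λ = (8, 2, 2, 1, 1, 1, 1, 1, 1, 1, 1, 1), n = 21 boxes. Hook lengths by row (left-to-right, top-to-bottom): [19, 9, 6, 5, 4, 3, 2, 1]; [12, 2]; [11, 1]; [9]; [8]; [7]; [6]; [5]; [4]; [3]; [2]; [1]. Product of hooks = 11794935398400. So f^λ = 21! / 11794935398400 = 51090942171709440000 / 11794935398400 = 4331600.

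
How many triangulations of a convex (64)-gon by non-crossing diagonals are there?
C_62 = 24139737743045626825711458546273312

These polygon triangulations are counted by the Catalan number C_n = (1/(n + 1)) · C(2n, n). For n = 62: C_62 = (1/63) · C(124, 62) = 1520803477811874490019821888415218656/63 = 24139737743045626825711458546273312.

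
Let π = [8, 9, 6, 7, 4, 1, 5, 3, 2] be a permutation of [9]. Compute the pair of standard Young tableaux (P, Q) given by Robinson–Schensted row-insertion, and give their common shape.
P = [1, 2] / [3, 5] / [4, 7] / [6, 9] / [8];  Q = [1, 2] / [3, 4] / [5, 7] / [6, 8] / [9];  common shape = (2, 2, 2, 2, 1)

Row-insert the values π_1, π_2, … into P one at a time, bumping the leftmost entry strictly greater than the inserted value down to the next row. The recording tableau Q records, in position (i, j), the step at which that cell was added to P.
  Insert 8 (step 1): P = [8];  Q = [1]
  Insert 9 (step 2): P = [8, 9];  Q = [1, 2]
  Insert 6 (step 3): P = [6, 9] / [8];  Q = [1, 2] / [3]
  Insert 7 (step 4): P = [6, 7] / [8, 9];  Q = [1, 2] / [3, 4]
  Insert 4 (step 5): P = [4, 7] / [6, 9] / [8];  Q = [1, 2] / [3, 4] / [5]
  Insert 1 (step 6): P = [1, 7] / [4, 9] / [6] / [8];  Q = [1, 2] / [3, 4] / [5] / [6]
  Insert 5 (step 7): P = [1, 5] / [4, 7] / [6, 9] / [8];  Q = [1, 2] / [3, 4] / [5, 7] / [6]
  Insert 3 (step 8): P = [1, 3] / [4, 5] / [6, 7] / [8, 9];  Q = [1, 2] / [3, 4] / [5, 7] / [6, 8]
  Insert 2 (step 9): P = [1, 2] / [3, 5] / [4, 7] / [6, 9] / [8];  Q = [1, 2] / [3, 4] / [5, 7] / [6, 8] / [9]
Final shape: (2, 2, 2, 2, 1).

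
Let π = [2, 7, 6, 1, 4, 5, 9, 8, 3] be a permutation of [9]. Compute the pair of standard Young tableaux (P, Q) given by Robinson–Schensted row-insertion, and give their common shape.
P = [1, 3, 5, 8] / [2, 4, 9] / [6] / [7];  Q = [1, 2, 6, 7] / [3, 5, 8] / [4] / [9];  common shape = (4, 3, 1, 1)

Row-insert the values π_1, π_2, … into P one at a time, bumping the leftmost entry strictly greater than the inserted value down to the next row. The recording tableau Q records, in position (i, j), the step at which that cell was added to P.
  Insert 2 (step 1): P = [2];  Q = [1]
  Insert 7 (step 2): P = [2, 7];  Q = [1, 2]
  Insert 6 (step 3): P = [2, 6] / [7];  Q = [1, 2] / [3]
  Insert 1 (step 4): P = [1, 6] / [2] / [7];  Q = [1, 2] / [3] / [4]
  Insert 4 (step 5): P = [1, 4] / [2, 6] / [7];  Q = [1, 2] / [3, 5] / [4]
  Insert 5 (step 6): P = [1, 4, 5] / [2, 6] / [7];  Q = [1, 2, 6] / [3, 5] / [4]
  Insert 9 (step 7): P = [1, 4, 5, 9] / [2, 6] / [7];  Q = [1, 2, 6, 7] / [3, 5] / [4]
  Insert 8 (step 8): P = [1, 4, 5, 8] / [2, 6, 9] / [7];  Q = [1, 2, 6, 7] / [3, 5, 8] / [4]
  Insert 3 (step 9): P = [1, 3, 5, 8] / [2, 4, 9] / [6] / [7];  Q = [1, 2, 6, 7] / [3, 5, 8] / [4] / [9]
Final shape: (4, 3, 1, 1).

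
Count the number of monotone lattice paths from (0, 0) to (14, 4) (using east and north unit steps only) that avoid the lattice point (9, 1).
Number of paths = 2500

Total paths from (0, 0) to (14, 4): C(18, 14) = 3060. Paths through (9, 1): (paths (0, 0) → (9, 1)) × (paths (9, 1) → (14, 4)) = C(10, 9) · C(8, 5) = 10 · 56 = 560. Avoidance count = 3060 − 560 = 2500.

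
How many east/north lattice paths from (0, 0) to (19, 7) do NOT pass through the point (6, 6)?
Number of paths = 644864

Total paths from (0, 0) to (19, 7): C(26, 19) = 657800. Paths through (6, 6): (paths (0, 0) → (6, 6)) × (paths (6, 6) → (19, 7)) = C(12, 6) · C(14, 13) = 924 · 14 = 12936. Avoidance count = 657800 − 12936 = 644864.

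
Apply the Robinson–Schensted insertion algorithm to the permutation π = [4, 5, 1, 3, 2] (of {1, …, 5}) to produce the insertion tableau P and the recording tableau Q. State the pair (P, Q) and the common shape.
P = [1, 2] / [3, 5] / [4];  Q = [1, 2] / [3, 4] / [5];  common shape = (2, 2, 1)

Row-insert the values π_1, π_2, … into P one at a time, bumping the leftmost entry strictly greater than the inserted value down to the next row. The recording tableau Q records, in position (i, j), the step at which that cell was added to P.
  Insert 4 (step 1): P = [4];  Q = [1]
  Insert 5 (step 2): P = [4, 5];  Q = [1, 2]
  Insert 1 (step 3): P = [1, 5] / [4];  Q = [1, 2] / [3]
  Insert 3 (step 4): P = [1, 3] / [4, 5];  Q = [1, 2] / [3, 4]
  Insert 2 (step 5): P = [1, 2] / [3, 5] / [4];  Q = [1, 2] / [3, 4] / [5]
Final shape: (2, 2, 1).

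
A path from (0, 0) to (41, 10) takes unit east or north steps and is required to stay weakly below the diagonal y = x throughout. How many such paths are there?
Number of paths = 9735399520

By the reflection principle (André's argument), the number of monotone paths to (41, 10) with n ≤ m that never go above y = x is C(51, 41) − C(51, 42) = 12777711870 − 3042312350 = 9735399520.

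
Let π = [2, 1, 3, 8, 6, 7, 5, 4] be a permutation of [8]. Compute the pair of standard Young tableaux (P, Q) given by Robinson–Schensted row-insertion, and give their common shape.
P = [1, 3, 4, 7] / [2, 5] / [6] / [8];  Q = [1, 3, 4, 6] / [2, 5] / [7] / [8];  common shape = (4, 2, 1, 1)

Row-insert the values π_1, π_2, … into P one at a time, bumping the leftmost entry strictly greater than the inserted value down to the next row. The recording tableau Q records, in position (i, j), the step at which that cell was added to P.
  Insert 2 (step 1): P = [2];  Q = [1]
  Insert 1 (step 2): P = [1] / [2];  Q = [1] / [2]
  Insert 3 (step 3): P = [1, 3] / [2];  Q = [1, 3] / [2]
  Insert 8 (step 4): P = [1, 3, 8] / [2];  Q = [1, 3, 4] / [2]
  Insert 6 (step 5): P = [1, 3, 6] / [2, 8];  Q = [1, 3, 4] / [2, 5]
  Insert 7 (step 6): P = [1, 3, 6, 7] / [2, 8];  Q = [1, 3, 4, 6] / [2, 5]
  Insert 5 (step 7): P = [1, 3, 5, 7] / [2, 6] / [8];  Q = [1, 3, 4, 6] / [2, 5] / [7]
  Insert 4 (step 8): P = [1, 3, 4, 7] / [2, 5] / [6] / [8];  Q = [1, 3, 4, 6] / [2, 5] / [7] / [8]
Final shape: (4, 2, 1, 1).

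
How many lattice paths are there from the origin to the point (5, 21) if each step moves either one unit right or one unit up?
Number of paths = 65780

A monotone lattice path from (0, 0) to (5, 21) consists of 5 east steps and 21 north steps in some order, so it is determined by which 5 of the 26 steps are east. The count is C(26, 5) = 65780.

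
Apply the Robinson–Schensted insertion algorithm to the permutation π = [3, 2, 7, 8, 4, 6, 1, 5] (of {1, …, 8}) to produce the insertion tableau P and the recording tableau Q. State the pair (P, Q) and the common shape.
P = [1, 4, 5] / [2, 6, 8] / [3, 7];  Q = [1, 3, 4] / [2, 5, 6] / [7, 8];  common shape = (3, 3, 2)

Row-insert the values π_1, π_2, … into P one at a time, bumping the leftmost entry strictly greater than the inserted value down to the next row. The recording tableau Q records, in position (i, j), the step at which that cell was added to P.
  Insert 3 (step 1): P = [3];  Q = [1]
  Insert 2 (step 2): P = [2] / [3];  Q = [1] / [2]
  Insert 7 (step 3): P = [2, 7] / [3];  Q = [1, 3] / [2]
  Insert 8 (step 4): P = [2, 7, 8] / [3];  Q = [1, 3, 4] / [2]
  Insert 4 (step 5): P = [2, 4, 8] / [3, 7];  Q = [1, 3, 4] / [2, 5]
  Insert 6 (step 6): P = [2, 4, 6] / [3, 7, 8];  Q = [1, 3, 4] / [2, 5, 6]
  Insert 1 (step 7): P = [1, 4, 6] / [2, 7, 8] / [3];  Q = [1, 3, 4] / [2, 5, 6] / [7]
  Insert 5 (step 8): P = [1, 4, 5] / [2, 6, 8] / [3, 7];  Q = [1, 3, 4] / [2, 5, 6] / [7, 8]
Final shape: (3, 3, 2).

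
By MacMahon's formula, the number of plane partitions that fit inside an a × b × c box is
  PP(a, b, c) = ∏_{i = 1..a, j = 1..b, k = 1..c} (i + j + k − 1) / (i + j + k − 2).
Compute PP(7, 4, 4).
PP(7, 4, 4) = 44537922

Evaluate the triple product over i = 1..7, j = 1..4, k = 1..4. The factors are (2/1) · (3/2) · (4/3) · (5/4) · (3/2) · (4/3) · (5/4) · (6/5) · … (112 factors total). The numerators and denominators telescope so the product is an integer; carrying out the multiplication exactly gives PP(7, 4, 4) = 44537922.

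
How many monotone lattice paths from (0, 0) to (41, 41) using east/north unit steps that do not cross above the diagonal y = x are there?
C_41 = 10113918591637898134020

These NE paths below the diagonal are counted by the Catalan number C_n = (1/(n + 1)) · C(2n, n). For n = 41: C_41 = (1/42) · C(82, 41) = 424784580848791721628840/42 = 10113918591637898134020.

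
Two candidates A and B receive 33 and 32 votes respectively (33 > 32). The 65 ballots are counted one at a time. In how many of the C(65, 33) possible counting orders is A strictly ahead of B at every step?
Strict-lead orderings = 55534064877048198

Total orderings of the 65 votes with 33 for A: C(65, 33) = 3609714217008132870. By the Bertrand ballot formula (Cycle Lemma / reflection principle), the number of orderings in which A is strictly ahead of B throughout is (p − q)/(p + q) · C(p + q, p) = (33 − 32)/(33 + 32) · 3609714217008132870 = 55534064877048198.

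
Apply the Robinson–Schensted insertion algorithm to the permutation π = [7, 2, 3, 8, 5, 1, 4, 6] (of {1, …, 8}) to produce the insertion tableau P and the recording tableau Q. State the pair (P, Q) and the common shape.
P = [1, 3, 4, 6] / [2, 5] / [7, 8];  Q = [1, 3, 4, 8] / [2, 5] / [6, 7];  common shape = (4, 2, 2)

Row-insert the values π_1, π_2, … into P one at a time, bumping the leftmost entry strictly greater than the inserted value down to the next row. The recording tableau Q records, in position (i, j), the step at which that cell was added to P.
  Insert 7 (step 1): P = [7];  Q = [1]
  Insert 2 (step 2): P = [2] / [7];  Q = [1] / [2]
  Insert 3 (step 3): P = [2, 3] / [7];  Q = [1, 3] / [2]
  Insert 8 (step 4): P = [2, 3, 8] / [7];  Q = [1, 3, 4] / [2]
  Insert 5 (step 5): P = [2, 3, 5] / [7, 8];  Q = [1, 3, 4] / [2, 5]
  Insert 1 (step 6): P = [1, 3, 5] / [2, 8] / [7];  Q = [1, 3, 4] / [2, 5] / [6]
  Insert 4 (step 7): P = [1, 3, 4] / [2, 5] / [7, 8];  Q = [1, 3, 4] / [2, 5] / [6, 7]
  Insert 6 (step 8): P = [1, 3, 4, 6] / [2, 5] / [7, 8];  Q = [1, 3, 4, 8] / [2, 5] / [6, 7]
Final shape: (4, 2, 2).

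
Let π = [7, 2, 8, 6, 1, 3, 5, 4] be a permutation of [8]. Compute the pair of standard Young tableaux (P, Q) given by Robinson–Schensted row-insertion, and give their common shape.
P = [1, 3, 4] / [2, 5] / [6, 8] / [7];  Q = [1, 3, 7] / [2, 4] / [5, 6] / [8];  common shape = (3, 2, 2, 1)

Row-insert the values π_1, π_2, … into P one at a time, bumping the leftmost entry strictly greater than the inserted value down to the next row. The recording tableau Q records, in position (i, j), the step at which that cell was added to P.
  Insert 7 (step 1): P = [7];  Q = [1]
  Insert 2 (step 2): P = [2] / [7];  Q = [1] / [2]
  Insert 8 (step 3): P = [2, 8] / [7];  Q = [1, 3] / [2]
  Insert 6 (step 4): P = [2, 6] / [7, 8];  Q = [1, 3] / [2, 4]
  Insert 1 (step 5): P = [1, 6] / [2, 8] / [7];  Q = [1, 3] / [2, 4] / [5]
  Insert 3 (step 6): P = [1, 3] / [2, 6] / [7, 8];  Q = [1, 3] / [2, 4] / [5, 6]
  Insert 5 (step 7): P = [1, 3, 5] / [2, 6] / [7, 8];  Q = [1, 3, 7] / [2, 4] / [5, 6]
  Insert 4 (step 8): P = [1, 3, 4] / [2, 5] / [6, 8] / [7];  Q = [1, 3, 7] / [2, 4] / [5, 6] / [8]
Final shape: (3, 2, 2, 1).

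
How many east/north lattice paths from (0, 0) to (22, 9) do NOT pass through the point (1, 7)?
Number of paths = 20158051

Total paths from (0, 0) to (22, 9): C(31, 22) = 20160075. Paths through (1, 7): (paths (0, 0) → (1, 7)) × (paths (1, 7) → (22, 9)) = C(8, 1) · C(23, 21) = 8 · 253 = 2024. Avoidance count = 20160075 − 2024 = 20158051.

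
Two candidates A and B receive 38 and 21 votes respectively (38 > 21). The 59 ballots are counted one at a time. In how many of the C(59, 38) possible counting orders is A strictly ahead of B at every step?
Strict-lead orderings = 1495395699407610

Total orderings of the 59 votes with 38 for A: C(59, 38) = 5189902721473470. By the Bertrand ballot formula (Cycle Lemma / reflection principle), the number of orderings in which A is strictly ahead of B throughout is (p − q)/(p + q) · C(p + q, p) = (38 − 21)/(38 + 21) · 5189902721473470 = 1495395699407610.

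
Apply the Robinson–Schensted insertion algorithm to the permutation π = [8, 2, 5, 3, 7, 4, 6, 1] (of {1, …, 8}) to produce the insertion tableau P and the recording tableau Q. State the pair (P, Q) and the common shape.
P = [1, 3, 4, 6] / [2, 7] / [5] / [8];  Q = [1, 3, 5, 7] / [2, 6] / [4] / [8];  common shape = (4, 2, 1, 1)

Row-insert the values π_1, π_2, … into P one at a time, bumping the leftmost entry strictly greater than the inserted value down to the next row. The recording tableau Q records, in position (i, j), the step at which that cell was added to P.
  Insert 8 (step 1): P = [8];  Q = [1]
  Insert 2 (step 2): P = [2] / [8];  Q = [1] / [2]
  Insert 5 (step 3): P = [2, 5] / [8];  Q = [1, 3] / [2]
  Insert 3 (step 4): P = [2, 3] / [5] / [8];  Q = [1, 3] / [2] / [4]
  Insert 7 (step 5): P = [2, 3, 7] / [5] / [8];  Q = [1, 3, 5] / [2] / [4]
  Insert 4 (step 6): P = [2, 3, 4] / [5, 7] / [8];  Q = [1, 3, 5] / [2, 6] / [4]
  Insert 6 (step 7): P = [2, 3, 4, 6] / [5, 7] / [8];  Q = [1, 3, 5, 7] / [2, 6] / [4]
  Insert 1 (step 8): P = [1, 3, 4, 6] / [2, 7] / [5] / [8];  Q = [1, 3, 5, 7] / [2, 6] / [4] / [8]
Final shape: (4, 2, 1, 1).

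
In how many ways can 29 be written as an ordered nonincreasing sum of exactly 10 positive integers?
p(29, 10 parts) = 423

Partitions of n into exactly k parts are in bijection with partitions of n − k into at most k parts (subtract 1 from each part). So p(29, exactly 10) = p(19, parts ≤ 10). Computing via the recurrence p(m, j) = p(m, j−1) + p(m−j, j) gives 423.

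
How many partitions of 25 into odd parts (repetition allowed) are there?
p_odd(25) = 142

Enumerate partitions using only odd parts via the recurrence o(n, m) = o(n, m−2) + o(n−m, m) over odd m, starting from the largest odd part ≤ n. This gives p_odd(25) = 142. (Euler's theorem: equals the count of distinct-part partitions.)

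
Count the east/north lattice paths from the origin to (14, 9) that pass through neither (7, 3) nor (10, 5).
Number of paths = 485060

Inclusion–exclusion. Total paths: C(23, 14) = 817190. Through P₁: C(10, 7)·C(13, 7) = 205920. Through P₂: C(15, 10)·C(8, 4) = 210210. Since P₁ is strictly southwest of P₂, a monotone path through both must visit P₁ then P₂; paths through both = C(10, 7)·C(5, 3)·C(8, 4) = 84000. Avoid both = 817190 − 205920 − 210210 + 84000 = 485060.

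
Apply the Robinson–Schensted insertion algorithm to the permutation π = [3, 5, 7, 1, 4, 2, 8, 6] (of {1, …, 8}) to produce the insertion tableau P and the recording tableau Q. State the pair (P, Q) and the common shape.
P = [1, 2, 6, 8] / [3, 4, 7] / [5];  Q = [1, 2, 3, 7] / [4, 5, 8] / [6];  common shape = (4, 3, 1)

Row-insert the values π_1, π_2, … into P one at a time, bumping the leftmost entry strictly greater than the inserted value down to the next row. The recording tableau Q records, in position (i, j), the step at which that cell was added to P.
  Insert 3 (step 1): P = [3];  Q = [1]
  Insert 5 (step 2): P = [3, 5];  Q = [1, 2]
  Insert 7 (step 3): P = [3, 5, 7];  Q = [1, 2, 3]
  Insert 1 (step 4): P = [1, 5, 7] / [3];  Q = [1, 2, 3] / [4]
  Insert 4 (step 5): P = [1, 4, 7] / [3, 5];  Q = [1, 2, 3] / [4, 5]
  Insert 2 (step 6): P = [1, 2, 7] / [3, 4] / [5];  Q = [1, 2, 3] / [4, 5] / [6]
  Insert 8 (step 7): P = [1, 2, 7, 8] / [3, 4] / [5];  Q = [1, 2, 3, 7] / [4, 5] / [6]
  Insert 6 (step 8): P = [1, 2, 6, 8] / [3, 4, 7] / [5];  Q = [1, 2, 3, 7] / [4, 5, 8] / [6]
Final shape: (4, 3, 1).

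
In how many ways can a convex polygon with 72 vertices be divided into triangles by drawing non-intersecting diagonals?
C_70 = 1321422108420282270489942177190229544600

These polygon triangulations are counted by the Catalan number C_n = (1/(n + 1)) · C(2n, n). For n = 70: C_70 = (1/71) · C(140, 70) = 93820969697840041204785894580506297666600/71 = 1321422108420282270489942177190229544600.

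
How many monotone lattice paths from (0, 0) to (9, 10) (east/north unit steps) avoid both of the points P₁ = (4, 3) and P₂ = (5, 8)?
Number of paths = 48503

Inclusion–exclusion. Total paths: C(19, 9) = 92378. Through P₁: C(7, 4)·C(12, 5) = 27720. Through P₂: C(13, 5)·C(6, 4) = 19305. Since P₁ is strictly southwest of P₂, a monotone path through both must visit P₁ then P₂; paths through both = C(7, 4)·C(6, 1)·C(6, 4) = 3150. Avoid both = 92378 − 27720 − 19305 + 3150 = 48503.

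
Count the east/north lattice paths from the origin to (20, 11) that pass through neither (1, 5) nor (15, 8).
Number of paths = 56380611

Inclusion–exclusion. Total paths: C(31, 20) = 84672315. Through P₁: C(6, 1)·C(25, 19) = 1062600. Through P₂: C(23, 15)·C(8, 5) = 27457584. Since P₁ is strictly southwest of P₂, a monotone path through both must visit P₁ then P₂; paths through both = C(6, 1)·C(17, 14)·C(8, 5) = 228480. Avoid both = 84672315 − 1062600 − 27457584 + 228480 = 56380611.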